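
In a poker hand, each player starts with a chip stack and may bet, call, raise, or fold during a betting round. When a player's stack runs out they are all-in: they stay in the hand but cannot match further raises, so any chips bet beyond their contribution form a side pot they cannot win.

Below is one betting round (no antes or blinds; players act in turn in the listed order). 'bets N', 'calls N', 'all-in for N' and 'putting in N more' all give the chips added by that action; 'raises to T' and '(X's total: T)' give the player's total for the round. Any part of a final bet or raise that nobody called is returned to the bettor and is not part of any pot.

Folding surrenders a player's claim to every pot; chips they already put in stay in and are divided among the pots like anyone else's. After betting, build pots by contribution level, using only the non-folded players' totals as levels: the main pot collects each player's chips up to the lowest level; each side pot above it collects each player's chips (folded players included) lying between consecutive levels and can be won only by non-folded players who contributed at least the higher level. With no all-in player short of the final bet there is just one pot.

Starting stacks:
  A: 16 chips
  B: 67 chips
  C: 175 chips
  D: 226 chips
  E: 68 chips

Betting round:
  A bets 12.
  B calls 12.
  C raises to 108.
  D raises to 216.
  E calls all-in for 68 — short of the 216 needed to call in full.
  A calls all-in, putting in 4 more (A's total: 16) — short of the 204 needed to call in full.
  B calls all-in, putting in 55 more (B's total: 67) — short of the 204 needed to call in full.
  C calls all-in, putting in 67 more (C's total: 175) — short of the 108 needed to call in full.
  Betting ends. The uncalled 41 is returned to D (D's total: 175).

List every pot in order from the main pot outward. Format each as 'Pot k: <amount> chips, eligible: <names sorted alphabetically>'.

Contributions (after 41 returned to D): A=16, B=67, C=175, D=175, E=68
Pot levels (distinct totals of non-folded players): 16, 67, 68, 175
Layer 1-16: 16 each from A, B, C, D, E = 16*5 = 80 chips; eligible A, B, C, D, E
Layer 17-67: 51 each from B, C, D, E = 51*4 = 204 chips; eligible B, C, D, E
Layer 68-68: 1 each from C, D, E = 1*3 = 3 chips; eligible C, D, E
Layer 69-175: 107 each from C, D = 107*2 = 214 chips; eligible C, D

Pot 1: 80 chips, eligible: A, B, C, D, E
Pot 2: 204 chips, eligible: B, C, D, E
Pot 3: 3 chips, eligible: C, D, E
Pot 4: 214 chips, eligible: C, D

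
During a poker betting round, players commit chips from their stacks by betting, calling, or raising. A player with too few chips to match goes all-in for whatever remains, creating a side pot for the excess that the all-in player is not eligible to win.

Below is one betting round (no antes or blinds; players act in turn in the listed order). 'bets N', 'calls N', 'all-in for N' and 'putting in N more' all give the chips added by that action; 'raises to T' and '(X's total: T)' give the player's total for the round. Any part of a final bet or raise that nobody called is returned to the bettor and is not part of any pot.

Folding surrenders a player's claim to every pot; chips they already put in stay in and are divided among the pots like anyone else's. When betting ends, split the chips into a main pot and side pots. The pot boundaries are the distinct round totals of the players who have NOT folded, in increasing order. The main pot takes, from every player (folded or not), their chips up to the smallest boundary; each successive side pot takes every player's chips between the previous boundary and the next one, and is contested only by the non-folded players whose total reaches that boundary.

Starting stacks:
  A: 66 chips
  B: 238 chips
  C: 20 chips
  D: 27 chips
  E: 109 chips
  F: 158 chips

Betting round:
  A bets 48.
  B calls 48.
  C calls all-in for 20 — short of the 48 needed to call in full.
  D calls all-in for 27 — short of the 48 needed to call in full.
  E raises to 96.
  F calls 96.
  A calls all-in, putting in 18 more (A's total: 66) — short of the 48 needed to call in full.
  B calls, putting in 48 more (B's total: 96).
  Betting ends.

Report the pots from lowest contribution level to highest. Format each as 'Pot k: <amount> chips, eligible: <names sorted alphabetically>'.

Contributions: A=66, B=96, C=20, D=27, E=96, F=96
Pot levels (distinct totals of non-folded players): 20, 27, 66, 96
Layer 1-20: 20 each from A, B, C, D, E, F = 20*6 = 120 chips; eligible A, B, C, D, E, F
Layer 21-27: 7 each from A, B, D, E, F = 7*5 = 35 chips; eligible A, B, D, E, F
Layer 28-66: 39 each from A, B, E, F = 39*4 = 156 chips; eligible A, B, E, F
Layer 67-96: 30 each from B, E, F = 30*3 = 90 chips; eligible B, E, F

Pot 1: 120 chips, eligible: A, B, C, D, E, F
Pot 2: 35 chips, eligible: A, B, D, E, F
Pot 3: 156 chips, eligible: A, B, E, F
Pot 4: 90 chips, eligible: B, E, F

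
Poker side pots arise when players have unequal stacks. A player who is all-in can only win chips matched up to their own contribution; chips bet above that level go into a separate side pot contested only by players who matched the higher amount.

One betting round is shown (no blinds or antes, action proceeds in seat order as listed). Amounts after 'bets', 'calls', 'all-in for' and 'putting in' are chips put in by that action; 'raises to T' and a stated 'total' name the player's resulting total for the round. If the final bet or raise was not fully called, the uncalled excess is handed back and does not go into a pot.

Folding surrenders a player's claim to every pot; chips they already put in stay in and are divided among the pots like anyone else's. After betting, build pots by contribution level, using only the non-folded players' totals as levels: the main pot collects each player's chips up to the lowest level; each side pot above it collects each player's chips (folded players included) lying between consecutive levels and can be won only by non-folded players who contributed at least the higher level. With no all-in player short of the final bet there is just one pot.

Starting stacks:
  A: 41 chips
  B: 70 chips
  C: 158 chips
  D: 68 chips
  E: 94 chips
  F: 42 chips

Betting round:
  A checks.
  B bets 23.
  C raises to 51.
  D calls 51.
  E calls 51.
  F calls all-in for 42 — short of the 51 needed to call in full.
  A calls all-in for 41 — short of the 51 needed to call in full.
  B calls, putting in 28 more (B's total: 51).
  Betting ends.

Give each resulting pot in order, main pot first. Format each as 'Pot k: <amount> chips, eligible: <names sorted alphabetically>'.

Pot 1: 246 chips, eligible: A, B, C, D, E, F
Pot 2: 5 chips, eligible: B, C, D, E, F
Pot 3: 36 chips, eligible: B, C, D, E

Derivation:
Contributions: A=41, B=51, C=51, D=51, E=51, F=42
Pot levels (distinct totals of non-folded players): 41, 42, 51
Layer 1-41: 41 each from A, B, C, D, E, F = 41*6 = 246 chips; eligible A, B, C, D, E, F
Layer 42-42: 1 each from B, C, D, E, F = 1*5 = 5 chips; eligible B, C, D, E, F
Layer 43-51: 9 each from B, C, D, E = 9*4 = 36 chips; eligible B, C, D, E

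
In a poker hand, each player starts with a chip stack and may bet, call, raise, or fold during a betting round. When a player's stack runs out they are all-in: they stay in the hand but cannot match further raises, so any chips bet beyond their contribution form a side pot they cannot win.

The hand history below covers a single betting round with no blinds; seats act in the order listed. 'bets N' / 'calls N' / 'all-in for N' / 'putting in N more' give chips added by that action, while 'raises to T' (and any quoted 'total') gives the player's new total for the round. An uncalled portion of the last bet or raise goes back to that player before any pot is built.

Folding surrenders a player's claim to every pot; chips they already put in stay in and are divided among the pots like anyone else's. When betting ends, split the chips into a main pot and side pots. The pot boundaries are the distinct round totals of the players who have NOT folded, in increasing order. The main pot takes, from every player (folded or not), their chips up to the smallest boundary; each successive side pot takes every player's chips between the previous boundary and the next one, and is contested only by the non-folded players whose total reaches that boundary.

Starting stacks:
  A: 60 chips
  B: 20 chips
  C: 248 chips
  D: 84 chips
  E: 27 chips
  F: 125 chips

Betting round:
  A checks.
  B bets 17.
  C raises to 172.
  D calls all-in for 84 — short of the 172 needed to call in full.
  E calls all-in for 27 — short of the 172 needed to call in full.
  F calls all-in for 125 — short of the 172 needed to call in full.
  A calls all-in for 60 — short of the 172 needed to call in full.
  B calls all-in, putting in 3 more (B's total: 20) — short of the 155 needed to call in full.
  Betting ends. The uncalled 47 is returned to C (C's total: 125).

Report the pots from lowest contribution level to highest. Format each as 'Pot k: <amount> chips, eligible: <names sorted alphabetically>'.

Pot 1: 120 chips, eligible: A, B, C, D, E, F
Pot 2: 35 chips, eligible: A, C, D, E, F
Pot 3: 132 chips, eligible: A, C, D, F
Pot 4: 72 chips, eligible: C, D, F
Pot 5: 82 chips, eligible: C, F

Derivation:
Contributions (after 47 returned to C): A=60, B=20, C=125, D=84, E=27, F=125
Pot levels (distinct totals of non-folded players): 20, 27, 60, 84, 125
Layer 1-20: 20 each from A, B, C, D, E, F = 20*6 = 120 chips; eligible A, B, C, D, E, F
Layer 21-27: 7 each from A, C, D, E, F = 7*5 = 35 chips; eligible A, C, D, E, F
Layer 28-60: 33 each from A, C, D, F = 33*4 = 132 chips; eligible A, C, D, F
Layer 61-84: 24 each from C, D, F = 24*3 = 72 chips; eligible C, D, F
Layer 85-125: 41 each from C, F = 41*2 = 82 chips; eligible C, F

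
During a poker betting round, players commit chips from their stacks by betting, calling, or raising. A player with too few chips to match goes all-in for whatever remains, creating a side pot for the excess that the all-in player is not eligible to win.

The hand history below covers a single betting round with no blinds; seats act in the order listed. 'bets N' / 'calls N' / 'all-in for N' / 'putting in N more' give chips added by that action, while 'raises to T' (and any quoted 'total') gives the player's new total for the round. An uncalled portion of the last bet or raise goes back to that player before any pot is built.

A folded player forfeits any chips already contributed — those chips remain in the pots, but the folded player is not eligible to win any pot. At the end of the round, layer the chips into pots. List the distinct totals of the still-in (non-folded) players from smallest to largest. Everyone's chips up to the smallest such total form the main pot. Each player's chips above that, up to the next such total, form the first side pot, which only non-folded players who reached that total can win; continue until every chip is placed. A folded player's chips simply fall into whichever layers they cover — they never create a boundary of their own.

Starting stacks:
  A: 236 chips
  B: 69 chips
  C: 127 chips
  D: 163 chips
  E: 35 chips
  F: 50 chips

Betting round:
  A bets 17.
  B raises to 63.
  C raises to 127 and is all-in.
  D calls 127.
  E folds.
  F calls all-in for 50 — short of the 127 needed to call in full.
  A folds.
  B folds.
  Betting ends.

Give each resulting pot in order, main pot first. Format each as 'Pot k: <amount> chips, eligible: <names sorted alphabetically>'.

Pot 1: 217 chips, eligible: C, D, F
Pot 2: 167 chips, eligible: C, D

Derivation:
Contributions: A=17, B=63, C=127, D=127, F=50
Folded: A, B, E
Pot levels (distinct totals of non-folded players): 50, 127
Layer 1-50: A 17 + B 50 + C 50 + D 50 + F 50 = 217 chips; eligible C, D, F
Layer 51-127: B 13 + C 77 + D 77 = 167 chips; eligible C, D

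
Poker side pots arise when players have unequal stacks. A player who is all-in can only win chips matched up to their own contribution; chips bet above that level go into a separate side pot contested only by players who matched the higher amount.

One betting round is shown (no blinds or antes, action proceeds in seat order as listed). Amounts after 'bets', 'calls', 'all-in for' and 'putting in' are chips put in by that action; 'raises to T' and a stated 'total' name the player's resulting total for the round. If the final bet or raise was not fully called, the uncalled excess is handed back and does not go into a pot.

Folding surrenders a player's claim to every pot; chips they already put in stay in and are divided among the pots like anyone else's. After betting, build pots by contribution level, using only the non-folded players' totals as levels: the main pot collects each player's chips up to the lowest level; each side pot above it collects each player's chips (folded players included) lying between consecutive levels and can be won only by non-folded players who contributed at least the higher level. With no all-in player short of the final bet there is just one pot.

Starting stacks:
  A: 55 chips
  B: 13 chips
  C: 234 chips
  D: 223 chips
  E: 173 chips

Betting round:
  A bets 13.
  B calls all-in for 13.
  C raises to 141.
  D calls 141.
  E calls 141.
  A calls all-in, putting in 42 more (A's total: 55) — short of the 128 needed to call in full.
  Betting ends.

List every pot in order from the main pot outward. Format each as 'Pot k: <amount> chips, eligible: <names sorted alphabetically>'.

Pot 1: 65 chips, eligible: A, B, C, D, E
Pot 2: 168 chips, eligible: A, C, D, E
Pot 3: 258 chips, eligible: C, D, E

Derivation:
Contributions: A=55, B=13, C=141, D=141, E=141
Pot levels (distinct totals of non-folded players): 13, 55, 141
Layer 1-13: 13 each from A, B, C, D, E = 13*5 = 65 chips; eligible A, B, C, D, E
Layer 14-55: 42 each from A, C, D, E = 42*4 = 168 chips; eligible A, C, D, E
Layer 56-141: 86 each from C, D, E = 86*3 = 258 chips; eligible C, D, E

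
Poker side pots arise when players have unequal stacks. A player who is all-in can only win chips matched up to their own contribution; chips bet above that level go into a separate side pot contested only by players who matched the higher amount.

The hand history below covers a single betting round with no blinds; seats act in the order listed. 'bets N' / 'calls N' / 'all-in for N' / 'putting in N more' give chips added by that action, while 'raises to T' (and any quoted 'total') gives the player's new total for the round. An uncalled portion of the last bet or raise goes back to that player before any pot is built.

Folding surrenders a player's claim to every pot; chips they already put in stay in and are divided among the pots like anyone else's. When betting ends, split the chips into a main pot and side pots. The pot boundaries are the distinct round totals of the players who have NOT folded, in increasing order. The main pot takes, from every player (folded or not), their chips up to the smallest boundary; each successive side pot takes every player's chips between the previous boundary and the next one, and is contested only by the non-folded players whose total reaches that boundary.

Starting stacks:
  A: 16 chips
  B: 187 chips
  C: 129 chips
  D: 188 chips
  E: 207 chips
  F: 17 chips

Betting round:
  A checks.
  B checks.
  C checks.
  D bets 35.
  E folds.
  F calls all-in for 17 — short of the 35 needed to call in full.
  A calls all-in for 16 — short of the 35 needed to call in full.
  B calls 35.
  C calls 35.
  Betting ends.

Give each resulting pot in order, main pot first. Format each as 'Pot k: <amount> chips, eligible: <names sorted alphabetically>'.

Pot 1: 80 chips, eligible: A, B, C, D, F
Pot 2: 4 chips, eligible: B, C, D, F
Pot 3: 54 chips, eligible: B, C, D

Derivation:
Contributions: A=16, B=35, C=35, D=35, F=17
Folded: E
Pot levels (distinct totals of non-folded players): 16, 17, 35
Layer 1-16: 16 each from A, B, C, D, F = 16*5 = 80 chips; eligible A, B, C, D, F
Layer 17-17: 1 each from B, C, D, F = 1*4 = 4 chips; eligible B, C, D, F
Layer 18-35: 18 each from B, C, D = 18*3 = 54 chips; eligible B, C, D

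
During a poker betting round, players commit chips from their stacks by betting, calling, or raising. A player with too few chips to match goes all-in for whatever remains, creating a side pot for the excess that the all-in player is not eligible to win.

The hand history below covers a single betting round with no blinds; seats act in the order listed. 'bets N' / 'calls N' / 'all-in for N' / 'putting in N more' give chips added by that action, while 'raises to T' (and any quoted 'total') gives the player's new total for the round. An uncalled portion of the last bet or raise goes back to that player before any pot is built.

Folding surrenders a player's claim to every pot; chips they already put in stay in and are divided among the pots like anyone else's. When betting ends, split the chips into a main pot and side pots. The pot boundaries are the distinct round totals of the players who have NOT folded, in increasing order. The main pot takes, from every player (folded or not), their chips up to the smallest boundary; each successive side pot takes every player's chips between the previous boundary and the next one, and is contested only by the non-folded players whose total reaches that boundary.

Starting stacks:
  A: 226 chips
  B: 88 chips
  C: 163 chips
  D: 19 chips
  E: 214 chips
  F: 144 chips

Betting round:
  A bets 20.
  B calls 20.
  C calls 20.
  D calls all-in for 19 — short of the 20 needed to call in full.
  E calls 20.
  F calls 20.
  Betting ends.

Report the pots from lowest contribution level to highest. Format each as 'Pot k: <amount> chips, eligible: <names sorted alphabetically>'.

Pot 1: 114 chips, eligible: A, B, C, D, E, F
Pot 2: 5 chips, eligible: A, B, C, E, F

Derivation:
Contributions: A=20, B=20, C=20, D=19, E=20, F=20
Pot levels (distinct totals of non-folded players): 19, 20
Layer 1-19: 19 each from A, B, C, D, E, F = 19*6 = 114 chips; eligible A, B, C, D, E, F
Layer 20-20: 1 each from A, B, C, E, F = 1*5 = 5 chips; eligible A, B, C, E, F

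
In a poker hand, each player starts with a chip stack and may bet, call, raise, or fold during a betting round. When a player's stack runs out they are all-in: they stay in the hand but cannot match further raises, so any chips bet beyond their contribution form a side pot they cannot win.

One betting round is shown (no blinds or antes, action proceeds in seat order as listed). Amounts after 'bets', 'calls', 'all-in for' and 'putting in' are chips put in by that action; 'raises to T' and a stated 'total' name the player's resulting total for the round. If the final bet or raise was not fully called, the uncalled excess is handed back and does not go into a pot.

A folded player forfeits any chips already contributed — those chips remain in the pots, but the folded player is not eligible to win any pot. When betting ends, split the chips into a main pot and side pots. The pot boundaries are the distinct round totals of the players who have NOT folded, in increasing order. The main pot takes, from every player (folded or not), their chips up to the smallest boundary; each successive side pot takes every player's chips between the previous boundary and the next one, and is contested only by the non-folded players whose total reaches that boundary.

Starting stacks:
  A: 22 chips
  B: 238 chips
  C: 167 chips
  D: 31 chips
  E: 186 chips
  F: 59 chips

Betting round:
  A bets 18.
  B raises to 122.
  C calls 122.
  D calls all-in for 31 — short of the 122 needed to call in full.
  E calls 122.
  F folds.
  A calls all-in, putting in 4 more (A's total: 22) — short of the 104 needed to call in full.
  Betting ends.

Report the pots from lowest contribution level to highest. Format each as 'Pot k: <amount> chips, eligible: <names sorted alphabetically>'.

Pot 1: 110 chips, eligible: A, B, C, D, E
Pot 2: 36 chips, eligible: B, C, D, E
Pot 3: 273 chips, eligible: B, C, E

Derivation:
Contributions: A=22, B=122, C=122, D=31, E=122
Folded: F
Pot levels (distinct totals of non-folded players): 22, 31, 122
Layer 1-22: 22 each from A, B, C, D, E = 22*5 = 110 chips; eligible A, B, C, D, E
Layer 23-31: 9 each from B, C, D, E = 9*4 = 36 chips; eligible B, C, D, E
Layer 32-122: 91 each from B, C, E = 91*3 = 273 chips; eligible B, C, E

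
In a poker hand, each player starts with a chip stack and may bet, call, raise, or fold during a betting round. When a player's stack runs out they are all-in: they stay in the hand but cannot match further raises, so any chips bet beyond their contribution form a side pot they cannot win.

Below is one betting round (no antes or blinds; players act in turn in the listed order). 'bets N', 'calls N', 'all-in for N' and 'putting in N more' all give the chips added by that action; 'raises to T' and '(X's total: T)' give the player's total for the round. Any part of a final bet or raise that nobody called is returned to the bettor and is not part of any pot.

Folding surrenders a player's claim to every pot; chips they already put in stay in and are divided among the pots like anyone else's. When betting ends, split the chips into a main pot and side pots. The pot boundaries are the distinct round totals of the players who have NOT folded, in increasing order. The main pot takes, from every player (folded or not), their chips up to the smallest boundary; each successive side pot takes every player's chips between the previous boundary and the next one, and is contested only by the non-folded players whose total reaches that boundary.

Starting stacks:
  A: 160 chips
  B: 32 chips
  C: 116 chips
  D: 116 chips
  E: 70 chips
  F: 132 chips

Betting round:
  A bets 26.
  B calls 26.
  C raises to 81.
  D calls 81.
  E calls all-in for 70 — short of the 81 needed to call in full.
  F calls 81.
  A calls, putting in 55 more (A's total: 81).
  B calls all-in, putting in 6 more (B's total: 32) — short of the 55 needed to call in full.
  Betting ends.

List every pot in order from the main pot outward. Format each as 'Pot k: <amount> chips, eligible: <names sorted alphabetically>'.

Pot 1: 192 chips, eligible: A, B, C, D, E, F
Pot 2: 190 chips, eligible: A, C, D, E, F
Pot 3: 44 chips, eligible: A, C, D, F

Derivation:
Contributions: A=81, B=32, C=81, D=81, E=70, F=81
Pot levels (distinct totals of non-folded players): 32, 70, 81
Layer 1-32: 32 each from A, B, C, D, E, F = 32*6 = 192 chips; eligible A, B, C, D, E, F
Layer 33-70: 38 each from A, C, D, E, F = 38*5 = 190 chips; eligible A, C, D, E, F
Layer 71-81: 11 each from A, C, D, F = 11*4 = 44 chips; eligible A, C, D, F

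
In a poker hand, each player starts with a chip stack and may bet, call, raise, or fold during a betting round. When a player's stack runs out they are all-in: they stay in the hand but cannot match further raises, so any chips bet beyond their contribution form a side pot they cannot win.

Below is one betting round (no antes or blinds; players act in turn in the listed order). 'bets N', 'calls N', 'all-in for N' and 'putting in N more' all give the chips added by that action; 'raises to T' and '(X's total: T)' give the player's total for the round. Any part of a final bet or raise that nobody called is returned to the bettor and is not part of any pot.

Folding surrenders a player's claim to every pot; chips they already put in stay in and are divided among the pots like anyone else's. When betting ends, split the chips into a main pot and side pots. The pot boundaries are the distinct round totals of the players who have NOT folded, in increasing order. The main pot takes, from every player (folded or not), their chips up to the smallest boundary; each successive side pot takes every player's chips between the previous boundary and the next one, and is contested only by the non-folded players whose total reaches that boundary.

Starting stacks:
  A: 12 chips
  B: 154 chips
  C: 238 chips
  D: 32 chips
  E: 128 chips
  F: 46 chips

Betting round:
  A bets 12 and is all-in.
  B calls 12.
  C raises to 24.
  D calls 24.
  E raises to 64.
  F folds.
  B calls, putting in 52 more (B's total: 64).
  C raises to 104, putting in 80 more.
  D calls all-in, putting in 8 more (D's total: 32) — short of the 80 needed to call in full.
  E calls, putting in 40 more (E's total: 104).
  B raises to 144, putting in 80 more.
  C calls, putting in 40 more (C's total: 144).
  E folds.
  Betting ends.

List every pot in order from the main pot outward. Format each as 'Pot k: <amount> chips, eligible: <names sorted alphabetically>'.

Pot 1: 60 chips, eligible: A, B, C, D
Pot 2: 80 chips, eligible: B, C, D
Pot 3: 296 chips, eligible: B, C

Derivation:
Contributions: A=12, B=144, C=144, D=32, E=104
Folded: E, F
Pot levels (distinct totals of non-folded players): 12, 32, 144
Layer 1-12: 12 each from A, B, C, D, E = 12*5 = 60 chips; eligible A, B, C, D
Layer 13-32: 20 each from B, C, D, E = 20*4 = 80 chips; eligible B, C, D
Layer 33-144: B 112 + C 112 + E 72 = 296 chips; eligible B, C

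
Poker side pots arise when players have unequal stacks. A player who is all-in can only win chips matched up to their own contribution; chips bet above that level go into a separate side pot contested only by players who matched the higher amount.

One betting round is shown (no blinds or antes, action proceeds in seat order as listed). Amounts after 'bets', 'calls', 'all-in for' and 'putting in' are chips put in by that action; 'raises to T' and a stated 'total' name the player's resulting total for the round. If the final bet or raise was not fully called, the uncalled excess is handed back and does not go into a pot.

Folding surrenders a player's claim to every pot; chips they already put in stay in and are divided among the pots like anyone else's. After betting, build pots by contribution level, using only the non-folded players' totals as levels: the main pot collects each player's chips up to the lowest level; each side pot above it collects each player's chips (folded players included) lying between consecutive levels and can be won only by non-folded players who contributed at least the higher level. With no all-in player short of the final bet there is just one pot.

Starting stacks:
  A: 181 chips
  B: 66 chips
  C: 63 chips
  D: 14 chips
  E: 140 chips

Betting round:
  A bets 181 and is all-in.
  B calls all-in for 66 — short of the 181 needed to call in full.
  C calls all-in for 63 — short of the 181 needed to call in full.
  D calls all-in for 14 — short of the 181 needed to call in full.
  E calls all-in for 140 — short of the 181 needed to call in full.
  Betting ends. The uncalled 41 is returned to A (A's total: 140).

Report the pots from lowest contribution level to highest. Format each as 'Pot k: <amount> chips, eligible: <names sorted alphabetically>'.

Pot 1: 70 chips, eligible: A, B, C, D, E
Pot 2: 196 chips, eligible: A, B, C, E
Pot 3: 9 chips, eligible: A, B, E
Pot 4: 148 chips, eligible: A, E

Derivation:
Contributions (after 41 returned to A): A=140, B=66, C=63, D=14, E=140
Pot levels (distinct totals of non-folded players): 14, 63, 66, 140
Layer 1-14: 14 each from A, B, C, D, E = 14*5 = 70 chips; eligible A, B, C, D, E
Layer 15-63: 49 each from A, B, C, E = 49*4 = 196 chips; eligible A, B, C, E
Layer 64-66: 3 each from A, B, E = 3*3 = 9 chips; eligible A, B, E
Layer 67-140: 74 each from A, E = 74*2 = 148 chips; eligible A, E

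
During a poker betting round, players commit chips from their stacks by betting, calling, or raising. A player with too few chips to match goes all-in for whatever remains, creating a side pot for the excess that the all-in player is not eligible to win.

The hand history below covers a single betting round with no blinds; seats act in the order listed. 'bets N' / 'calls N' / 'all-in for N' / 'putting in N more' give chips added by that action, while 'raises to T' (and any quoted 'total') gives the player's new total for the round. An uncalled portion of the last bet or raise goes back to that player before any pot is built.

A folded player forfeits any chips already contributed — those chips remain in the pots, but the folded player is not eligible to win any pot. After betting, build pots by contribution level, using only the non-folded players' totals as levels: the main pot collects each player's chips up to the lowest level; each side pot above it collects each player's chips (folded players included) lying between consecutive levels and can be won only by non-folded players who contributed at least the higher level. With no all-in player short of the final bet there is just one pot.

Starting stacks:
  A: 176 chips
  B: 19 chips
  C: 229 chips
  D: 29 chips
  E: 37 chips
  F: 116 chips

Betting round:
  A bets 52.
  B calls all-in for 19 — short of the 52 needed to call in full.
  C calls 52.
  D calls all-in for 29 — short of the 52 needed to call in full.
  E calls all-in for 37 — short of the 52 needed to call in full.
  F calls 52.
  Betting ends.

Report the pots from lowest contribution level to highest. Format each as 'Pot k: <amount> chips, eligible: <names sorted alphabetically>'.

Pot 1: 114 chips, eligible: A, B, C, D, E, F
Pot 2: 50 chips, eligible: A, C, D, E, F
Pot 3: 32 chips, eligible: A, C, E, F
Pot 4: 45 chips, eligible: A, C, F

Derivation:
Contributions: A=52, B=19, C=52, D=29, E=37, F=52
Pot levels (distinct totals of non-folded players): 19, 29, 37, 52
Layer 1-19: 19 each from A, B, C, D, E, F = 19*6 = 114 chips; eligible A, B, C, D, E, F
Layer 20-29: 10 each from A, C, D, E, F = 10*5 = 50 chips; eligible A, C, D, E, F
Layer 30-37: 8 each from A, C, E, F = 8*4 = 32 chips; eligible A, C, E, F
Layer 38-52: 15 each from A, C, F = 15*3 = 45 chips; eligible A, C, F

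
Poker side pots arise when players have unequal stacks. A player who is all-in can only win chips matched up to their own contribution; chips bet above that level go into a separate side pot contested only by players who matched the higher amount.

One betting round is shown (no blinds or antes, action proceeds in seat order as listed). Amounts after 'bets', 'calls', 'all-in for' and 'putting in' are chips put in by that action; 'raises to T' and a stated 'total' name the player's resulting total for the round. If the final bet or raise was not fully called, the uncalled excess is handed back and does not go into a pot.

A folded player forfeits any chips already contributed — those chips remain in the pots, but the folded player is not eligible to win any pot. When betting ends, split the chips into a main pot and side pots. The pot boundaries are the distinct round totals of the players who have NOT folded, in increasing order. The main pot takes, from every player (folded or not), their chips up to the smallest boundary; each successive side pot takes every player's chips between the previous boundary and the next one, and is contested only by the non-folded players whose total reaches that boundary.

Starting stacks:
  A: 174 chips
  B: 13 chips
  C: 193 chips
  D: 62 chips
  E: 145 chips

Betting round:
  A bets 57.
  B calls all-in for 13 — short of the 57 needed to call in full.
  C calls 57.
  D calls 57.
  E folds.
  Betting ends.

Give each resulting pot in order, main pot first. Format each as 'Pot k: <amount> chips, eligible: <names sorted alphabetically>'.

Pot 1: 52 chips, eligible: A, B, C, D
Pot 2: 132 chips, eligible: A, C, D

Derivation:
Contributions: A=57, B=13, C=57, D=57
Folded: E
Pot levels (distinct totals of non-folded players): 13, 57
Layer 1-13: 13 each from A, B, C, D = 13*4 = 52 chips; eligible A, B, C, D
Layer 14-57: 44 each from A, C, D = 44*3 = 132 chips; eligible A, C, D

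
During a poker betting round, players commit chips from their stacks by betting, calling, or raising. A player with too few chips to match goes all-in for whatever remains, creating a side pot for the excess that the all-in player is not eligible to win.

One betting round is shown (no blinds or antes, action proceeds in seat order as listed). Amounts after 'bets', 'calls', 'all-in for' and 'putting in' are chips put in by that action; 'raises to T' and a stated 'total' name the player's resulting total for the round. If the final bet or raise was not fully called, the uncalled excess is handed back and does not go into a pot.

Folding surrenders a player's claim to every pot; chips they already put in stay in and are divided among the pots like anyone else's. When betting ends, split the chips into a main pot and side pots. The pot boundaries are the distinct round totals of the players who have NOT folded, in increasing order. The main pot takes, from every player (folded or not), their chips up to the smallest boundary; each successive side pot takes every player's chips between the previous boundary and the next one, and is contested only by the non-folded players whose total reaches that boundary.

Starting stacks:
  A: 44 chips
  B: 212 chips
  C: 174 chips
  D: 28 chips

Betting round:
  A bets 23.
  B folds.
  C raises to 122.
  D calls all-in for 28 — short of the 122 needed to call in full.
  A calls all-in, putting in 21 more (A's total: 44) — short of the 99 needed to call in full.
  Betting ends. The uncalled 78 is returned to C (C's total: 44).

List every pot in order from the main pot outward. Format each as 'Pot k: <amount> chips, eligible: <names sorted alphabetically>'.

Contributions (after 78 returned to C): A=44, C=44, D=28
Folded: B
Pot levels (distinct totals of non-folded players): 28, 44
Layer 1-28: 28 each from A, C, D = 28*3 = 84 chips; eligible A, C, D
Layer 29-44: 16 each from A, C = 16*2 = 32 chips; eligible A, C

Pot 1: 84 chips, eligible: A, C, D
Pot 2: 32 chips, eligible: A, C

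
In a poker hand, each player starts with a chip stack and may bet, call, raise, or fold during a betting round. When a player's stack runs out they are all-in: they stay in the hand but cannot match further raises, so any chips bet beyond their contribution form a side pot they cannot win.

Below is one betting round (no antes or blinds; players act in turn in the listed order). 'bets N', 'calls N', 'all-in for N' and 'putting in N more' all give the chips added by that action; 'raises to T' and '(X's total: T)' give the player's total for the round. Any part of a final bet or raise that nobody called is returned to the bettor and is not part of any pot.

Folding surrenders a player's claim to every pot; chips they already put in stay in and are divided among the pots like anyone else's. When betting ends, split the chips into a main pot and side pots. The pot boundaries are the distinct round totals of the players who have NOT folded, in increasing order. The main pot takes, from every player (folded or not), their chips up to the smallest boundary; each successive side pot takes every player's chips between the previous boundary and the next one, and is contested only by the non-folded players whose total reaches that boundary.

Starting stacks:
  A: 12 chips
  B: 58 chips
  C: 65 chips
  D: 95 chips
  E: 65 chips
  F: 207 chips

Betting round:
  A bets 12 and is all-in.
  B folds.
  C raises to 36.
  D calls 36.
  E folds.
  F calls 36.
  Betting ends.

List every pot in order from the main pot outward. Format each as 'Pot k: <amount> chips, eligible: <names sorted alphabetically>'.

Contributions: A=12, C=36, D=36, F=36
Folded: B, E
Pot levels (distinct totals of non-folded players): 12, 36
Layer 1-12: 12 each from A, C, D, F = 12*4 = 48 chips; eligible A, C, D, F
Layer 13-36: 24 each from C, D, F = 24*3 = 72 chips; eligible C, D, F

Pot 1: 48 chips, eligible: A, C, D, F
Pot 2: 72 chips, eligible: C, D, F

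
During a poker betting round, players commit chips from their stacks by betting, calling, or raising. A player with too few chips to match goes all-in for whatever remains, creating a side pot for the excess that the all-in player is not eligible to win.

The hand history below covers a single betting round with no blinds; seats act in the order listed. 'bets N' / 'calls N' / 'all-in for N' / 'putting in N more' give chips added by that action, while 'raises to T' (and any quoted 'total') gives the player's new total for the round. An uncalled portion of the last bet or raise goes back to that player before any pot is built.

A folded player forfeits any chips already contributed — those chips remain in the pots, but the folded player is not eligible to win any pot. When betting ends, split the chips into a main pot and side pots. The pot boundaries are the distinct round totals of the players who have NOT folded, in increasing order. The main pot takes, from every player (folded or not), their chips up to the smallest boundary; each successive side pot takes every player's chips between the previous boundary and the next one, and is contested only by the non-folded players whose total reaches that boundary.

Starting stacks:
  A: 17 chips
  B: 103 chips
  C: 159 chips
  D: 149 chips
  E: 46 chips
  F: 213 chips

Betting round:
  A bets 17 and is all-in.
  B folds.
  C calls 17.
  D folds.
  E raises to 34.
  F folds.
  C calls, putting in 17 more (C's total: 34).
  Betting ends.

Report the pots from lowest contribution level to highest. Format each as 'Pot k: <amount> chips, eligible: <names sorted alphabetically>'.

Contributions: A=17, C=34, E=34
Folded: B, D, F
Pot levels (distinct totals of non-folded players): 17, 34
Layer 1-17: 17 each from A, C, E = 17*3 = 51 chips; eligible A, C, E
Layer 18-34: 17 each from C, E = 17*2 = 34 chips; eligible C, E

Pot 1: 51 chips, eligible: A, C, E
Pot 2: 34 chips, eligible: C, E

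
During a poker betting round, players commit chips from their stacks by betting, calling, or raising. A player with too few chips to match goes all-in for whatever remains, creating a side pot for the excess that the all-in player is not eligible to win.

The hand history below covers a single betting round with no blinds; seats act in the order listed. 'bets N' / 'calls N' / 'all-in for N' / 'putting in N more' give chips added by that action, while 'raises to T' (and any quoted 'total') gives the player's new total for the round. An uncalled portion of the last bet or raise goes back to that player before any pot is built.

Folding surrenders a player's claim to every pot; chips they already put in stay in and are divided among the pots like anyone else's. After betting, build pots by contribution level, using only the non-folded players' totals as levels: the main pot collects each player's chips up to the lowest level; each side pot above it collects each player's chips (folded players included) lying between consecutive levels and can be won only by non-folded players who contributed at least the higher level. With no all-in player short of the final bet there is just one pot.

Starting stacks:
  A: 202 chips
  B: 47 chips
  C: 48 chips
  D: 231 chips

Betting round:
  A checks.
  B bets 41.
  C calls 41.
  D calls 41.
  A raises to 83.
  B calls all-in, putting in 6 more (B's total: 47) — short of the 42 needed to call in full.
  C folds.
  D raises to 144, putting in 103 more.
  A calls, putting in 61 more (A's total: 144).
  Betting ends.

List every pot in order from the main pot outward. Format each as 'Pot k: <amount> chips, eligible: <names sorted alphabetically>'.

Pot 1: 182 chips, eligible: A, B, D
Pot 2: 194 chips, eligible: A, D

Derivation:
Contributions: A=144, B=47, C=41, D=144
Folded: C
Pot levels (distinct totals of non-folded players): 47, 144
Layer 1-47: A 47 + B 47 + C 41 + D 47 = 182 chips; eligible A, B, D
Layer 48-144: 97 each from A, D = 97*2 = 194 chips; eligible A, D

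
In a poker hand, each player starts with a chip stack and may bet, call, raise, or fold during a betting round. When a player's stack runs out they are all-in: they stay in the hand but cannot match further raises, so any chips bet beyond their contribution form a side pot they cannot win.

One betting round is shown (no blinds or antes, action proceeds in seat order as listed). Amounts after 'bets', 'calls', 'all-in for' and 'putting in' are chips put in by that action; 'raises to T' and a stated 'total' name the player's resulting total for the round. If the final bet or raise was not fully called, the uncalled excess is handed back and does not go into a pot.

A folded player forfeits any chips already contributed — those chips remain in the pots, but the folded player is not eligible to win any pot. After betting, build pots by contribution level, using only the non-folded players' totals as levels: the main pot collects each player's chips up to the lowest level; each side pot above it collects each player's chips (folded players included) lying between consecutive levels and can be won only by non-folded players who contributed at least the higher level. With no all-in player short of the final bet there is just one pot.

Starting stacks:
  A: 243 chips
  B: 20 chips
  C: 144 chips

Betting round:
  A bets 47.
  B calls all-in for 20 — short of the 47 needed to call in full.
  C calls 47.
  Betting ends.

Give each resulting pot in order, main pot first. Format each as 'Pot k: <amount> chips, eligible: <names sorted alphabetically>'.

Pot 1: 60 chips, eligible: A, B, C
Pot 2: 54 chips, eligible: A, C

Derivation:
Contributions: A=47, B=20, C=47
Pot levels (distinct totals of non-folded players): 20, 47
Layer 1-20: 20 each from A, B, C = 20*3 = 60 chips; eligible A, B, C
Layer 21-47: 27 each from A, C = 27*2 = 54 chips; eligible A, C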